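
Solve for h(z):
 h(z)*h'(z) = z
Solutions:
 h(z) = -sqrt(C1 + z^2)
 h(z) = sqrt(C1 + z^2)


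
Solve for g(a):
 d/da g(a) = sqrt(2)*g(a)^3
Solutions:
 g(a) = -sqrt(2)*sqrt(-1/(C1 + sqrt(2)*a))/2
 g(a) = sqrt(2)*sqrt(-1/(C1 + sqrt(2)*a))/2


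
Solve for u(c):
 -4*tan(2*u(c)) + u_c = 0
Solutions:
 u(c) = -asin(C1*exp(8*c))/2 + pi/2
 u(c) = asin(C1*exp(8*c))/2


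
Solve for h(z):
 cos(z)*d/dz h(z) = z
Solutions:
 h(z) = C1 + Integral(z/cos(z), z)


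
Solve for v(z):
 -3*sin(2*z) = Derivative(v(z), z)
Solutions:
 v(z) = C1 + 3*cos(2*z)/2


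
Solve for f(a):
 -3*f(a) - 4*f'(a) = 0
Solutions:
 f(a) = C1*exp(-3*a/4)


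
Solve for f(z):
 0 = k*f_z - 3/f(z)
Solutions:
 f(z) = -sqrt(C1 + 6*z/k)
 f(z) = sqrt(C1 + 6*z/k)


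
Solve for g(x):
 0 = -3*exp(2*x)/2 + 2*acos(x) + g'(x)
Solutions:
 g(x) = C1 - 2*x*acos(x) + 2*sqrt(1 - x^2) + 3*exp(2*x)/4


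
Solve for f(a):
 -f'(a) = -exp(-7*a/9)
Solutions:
 f(a) = C1 - 9*exp(-7*a/9)/7


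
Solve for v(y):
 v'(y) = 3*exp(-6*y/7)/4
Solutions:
 v(y) = C1 - 7*exp(-6*y/7)/8


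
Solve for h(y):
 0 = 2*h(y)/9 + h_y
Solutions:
 h(y) = C1*exp(-2*y/9)


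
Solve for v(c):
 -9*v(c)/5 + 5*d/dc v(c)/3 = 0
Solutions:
 v(c) = C1*exp(27*c/25)


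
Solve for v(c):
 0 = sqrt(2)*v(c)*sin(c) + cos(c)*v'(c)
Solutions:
 v(c) = C1*cos(c)^(sqrt(2))


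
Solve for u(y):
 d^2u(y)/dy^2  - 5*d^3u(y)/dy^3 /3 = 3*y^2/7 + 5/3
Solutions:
 u(y) = C1 + C2*y + C3*exp(3*y/5) + y^4/28 + 5*y^3/21 + 85*y^2/42


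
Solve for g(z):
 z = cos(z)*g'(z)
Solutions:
 g(z) = C1 + Integral(z/cos(z), z)


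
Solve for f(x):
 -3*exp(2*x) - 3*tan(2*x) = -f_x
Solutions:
 f(x) = C1 + 3*exp(2*x)/2 - 3*log(cos(2*x))/2


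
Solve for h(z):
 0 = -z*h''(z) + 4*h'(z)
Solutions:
 h(z) = C1 + C2*z^5


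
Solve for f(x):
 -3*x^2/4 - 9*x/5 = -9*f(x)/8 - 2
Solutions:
 f(x) = 2*x^2/3 + 8*x/5 - 16/9


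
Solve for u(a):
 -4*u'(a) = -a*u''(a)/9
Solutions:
 u(a) = C1 + C2*a^37


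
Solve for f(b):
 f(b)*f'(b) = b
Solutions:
 f(b) = -sqrt(C1 + b^2)
 f(b) = sqrt(C1 + b^2)


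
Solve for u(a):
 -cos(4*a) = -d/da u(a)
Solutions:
 u(a) = C1 + sin(4*a)/4


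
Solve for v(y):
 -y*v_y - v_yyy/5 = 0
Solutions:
 v(y) = C1 + Integral(C2*airyai(-5^(1/3)*y) + C3*airybi(-5^(1/3)*y), y)


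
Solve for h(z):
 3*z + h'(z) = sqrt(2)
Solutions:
 h(z) = C1 - 3*z^2/2 + sqrt(2)*z


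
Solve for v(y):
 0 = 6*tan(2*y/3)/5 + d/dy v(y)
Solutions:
 v(y) = C1 + 9*log(cos(2*y/3))/5


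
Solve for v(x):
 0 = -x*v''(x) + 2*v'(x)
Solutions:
 v(x) = C1 + C2*x^3


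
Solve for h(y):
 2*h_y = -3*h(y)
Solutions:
 h(y) = C1*exp(-3*y/2)


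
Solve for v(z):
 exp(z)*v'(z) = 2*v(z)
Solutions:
 v(z) = C1*exp(-2*exp(-z))


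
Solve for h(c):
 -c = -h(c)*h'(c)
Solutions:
 h(c) = -sqrt(C1 + c^2)
 h(c) = sqrt(C1 + c^2)


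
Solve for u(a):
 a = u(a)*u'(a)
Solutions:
 u(a) = -sqrt(C1 + a^2)
 u(a) = sqrt(C1 + a^2)


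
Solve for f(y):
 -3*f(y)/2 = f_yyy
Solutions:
 f(y) = C3*exp(-2^(2/3)*3^(1/3)*y/2) + (C1*sin(2^(2/3)*3^(5/6)*y/4) + C2*cos(2^(2/3)*3^(5/6)*y/4))*exp(2^(2/3)*3^(1/3)*y/4)


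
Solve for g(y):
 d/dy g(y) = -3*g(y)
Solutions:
 g(y) = C1*exp(-3*y)


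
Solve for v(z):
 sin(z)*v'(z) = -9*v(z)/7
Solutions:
 v(z) = C1*(cos(z) + 1)^(9/14)/(cos(z) - 1)^(9/14)


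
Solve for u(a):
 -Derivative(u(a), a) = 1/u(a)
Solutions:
 u(a) = -sqrt(C1 - 2*a)
 u(a) = sqrt(C1 - 2*a)


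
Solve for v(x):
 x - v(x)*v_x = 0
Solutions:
 v(x) = -sqrt(C1 + x^2)
 v(x) = sqrt(C1 + x^2)


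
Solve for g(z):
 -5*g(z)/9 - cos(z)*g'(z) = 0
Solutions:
 g(z) = C1*(sin(z) - 1)^(5/18)/(sin(z) + 1)^(5/18)


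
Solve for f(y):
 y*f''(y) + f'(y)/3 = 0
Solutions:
 f(y) = C1 + C2*y^(2/3)


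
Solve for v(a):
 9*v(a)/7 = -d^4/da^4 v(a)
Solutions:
 v(a) = (C1*sin(sqrt(6)*7^(3/4)*a/14) + C2*cos(sqrt(6)*7^(3/4)*a/14))*exp(-sqrt(6)*7^(3/4)*a/14) + (C3*sin(sqrt(6)*7^(3/4)*a/14) + C4*cos(sqrt(6)*7^(3/4)*a/14))*exp(sqrt(6)*7^(3/4)*a/14)


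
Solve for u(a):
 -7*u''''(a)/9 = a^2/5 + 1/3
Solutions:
 u(a) = C1 + C2*a + C3*a^2 + C4*a^3 - a^6/1400 - a^4/56


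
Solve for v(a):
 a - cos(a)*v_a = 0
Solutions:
 v(a) = C1 + Integral(a/cos(a), a)


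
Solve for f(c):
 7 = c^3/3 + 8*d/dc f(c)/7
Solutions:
 f(c) = C1 - 7*c^4/96 + 49*c/8


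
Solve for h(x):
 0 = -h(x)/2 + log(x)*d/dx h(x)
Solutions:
 h(x) = C1*exp(li(x)/2)


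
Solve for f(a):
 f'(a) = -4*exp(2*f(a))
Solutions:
 f(a) = log(-sqrt(-1/(C1 - 4*a))) - log(2)/2
 f(a) = log(-1/(C1 - 4*a))/2 - log(2)/2


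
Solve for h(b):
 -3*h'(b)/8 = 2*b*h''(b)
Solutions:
 h(b) = C1 + C2*b^(13/16)


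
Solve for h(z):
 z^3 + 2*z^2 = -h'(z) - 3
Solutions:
 h(z) = C1 - z^4/4 - 2*z^3/3 - 3*z


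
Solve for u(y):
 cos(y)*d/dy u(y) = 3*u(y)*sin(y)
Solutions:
 u(y) = C1/cos(y)^3


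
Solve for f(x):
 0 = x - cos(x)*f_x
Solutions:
 f(x) = C1 + Integral(x/cos(x), x)


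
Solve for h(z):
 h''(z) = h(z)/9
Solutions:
 h(z) = C1*exp(-z/3) + C2*exp(z/3)


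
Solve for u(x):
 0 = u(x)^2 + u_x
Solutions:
 u(x) = 1/(C1 + x)


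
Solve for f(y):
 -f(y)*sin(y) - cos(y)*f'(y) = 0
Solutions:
 f(y) = C1*cos(y)


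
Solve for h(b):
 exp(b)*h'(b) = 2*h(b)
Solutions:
 h(b) = C1*exp(-2*exp(-b))


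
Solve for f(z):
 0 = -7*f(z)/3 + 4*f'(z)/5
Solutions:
 f(z) = C1*exp(35*z/12)


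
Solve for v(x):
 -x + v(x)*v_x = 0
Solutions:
 v(x) = -sqrt(C1 + x^2)
 v(x) = sqrt(C1 + x^2)


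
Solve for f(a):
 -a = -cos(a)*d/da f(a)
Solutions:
 f(a) = C1 + Integral(a/cos(a), a)


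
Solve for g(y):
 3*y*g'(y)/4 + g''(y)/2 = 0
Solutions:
 g(y) = C1 + C2*erf(sqrt(3)*y/2)


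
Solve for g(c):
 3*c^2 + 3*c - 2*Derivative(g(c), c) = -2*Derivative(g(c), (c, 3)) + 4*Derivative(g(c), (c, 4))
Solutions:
 g(c) = C1 + C2*exp(c*((6*sqrt(78) + 53)^(-1/3) + 2 + (6*sqrt(78) + 53)^(1/3))/12)*sin(sqrt(3)*c*(-(6*sqrt(78) + 53)^(1/3) + (6*sqrt(78) + 53)^(-1/3))/12) + C3*exp(c*((6*sqrt(78) + 53)^(-1/3) + 2 + (6*sqrt(78) + 53)^(1/3))/12)*cos(sqrt(3)*c*(-(6*sqrt(78) + 53)^(1/3) + (6*sqrt(78) + 53)^(-1/3))/12) + C4*exp(c*(-(6*sqrt(78) + 53)^(1/3) - 1/(6*sqrt(78) + 53)^(1/3) + 1)/6) + c^3/2 + 3*c^2/4 + 3*c


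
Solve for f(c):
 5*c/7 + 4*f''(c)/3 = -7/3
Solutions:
 f(c) = C1 + C2*c - 5*c^3/56 - 7*c^2/8


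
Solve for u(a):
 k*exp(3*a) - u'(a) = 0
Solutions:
 u(a) = C1 + k*exp(3*a)/3


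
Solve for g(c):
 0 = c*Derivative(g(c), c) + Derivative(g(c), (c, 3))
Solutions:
 g(c) = C1 + Integral(C2*airyai(-c) + C3*airybi(-c), c)


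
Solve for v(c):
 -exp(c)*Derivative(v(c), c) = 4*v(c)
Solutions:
 v(c) = C1*exp(4*exp(-c))


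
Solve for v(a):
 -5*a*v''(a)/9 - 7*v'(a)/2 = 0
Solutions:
 v(a) = C1 + C2/a^(53/10)


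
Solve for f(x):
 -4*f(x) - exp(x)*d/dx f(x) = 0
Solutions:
 f(x) = C1*exp(4*exp(-x))


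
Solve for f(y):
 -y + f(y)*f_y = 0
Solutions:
 f(y) = -sqrt(C1 + y^2)
 f(y) = sqrt(C1 + y^2)


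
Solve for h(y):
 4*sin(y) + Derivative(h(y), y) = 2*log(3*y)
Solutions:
 h(y) = C1 + 2*y*log(y) - 2*y + 2*y*log(3) + 4*cos(y)


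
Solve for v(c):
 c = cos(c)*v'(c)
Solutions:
 v(c) = C1 + Integral(c/cos(c), c)


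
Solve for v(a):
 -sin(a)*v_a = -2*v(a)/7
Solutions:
 v(a) = C1*(cos(a) - 1)^(1/7)/(cos(a) + 1)^(1/7)


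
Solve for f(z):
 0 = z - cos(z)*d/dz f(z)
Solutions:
 f(z) = C1 + Integral(z/cos(z), z)


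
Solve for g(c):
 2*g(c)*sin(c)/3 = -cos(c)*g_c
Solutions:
 g(c) = C1*cos(c)^(2/3)


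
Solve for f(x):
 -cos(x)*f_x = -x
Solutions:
 f(x) = C1 + Integral(x/cos(x), x)


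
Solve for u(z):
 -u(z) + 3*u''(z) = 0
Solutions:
 u(z) = C1*exp(-sqrt(3)*z/3) + C2*exp(sqrt(3)*z/3)


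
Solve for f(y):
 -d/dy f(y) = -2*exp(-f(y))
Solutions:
 f(y) = log(C1 + 2*y)


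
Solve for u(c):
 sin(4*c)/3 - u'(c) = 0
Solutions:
 u(c) = C1 - cos(4*c)/12


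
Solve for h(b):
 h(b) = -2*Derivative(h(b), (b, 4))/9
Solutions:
 h(b) = (C1*sin(2^(1/4)*sqrt(3)*b/2) + C2*cos(2^(1/4)*sqrt(3)*b/2))*exp(-2^(1/4)*sqrt(3)*b/2) + (C3*sin(2^(1/4)*sqrt(3)*b/2) + C4*cos(2^(1/4)*sqrt(3)*b/2))*exp(2^(1/4)*sqrt(3)*b/2)


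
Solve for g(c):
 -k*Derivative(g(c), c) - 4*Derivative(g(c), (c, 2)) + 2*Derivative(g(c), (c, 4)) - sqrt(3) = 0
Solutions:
 g(c) = C1 + C2*exp(c*(6^(1/3)*(-9*k + 2*sqrt(3)*sqrt(27*k^2/4 - 32))^(1/3)/12 - 2^(1/3)*3^(5/6)*I*(-9*k + 2*sqrt(3)*sqrt(27*k^2/4 - 32))^(1/3)/12 - 8/((-6^(1/3) + 2^(1/3)*3^(5/6)*I)*(-9*k + 2*sqrt(3)*sqrt(27*k^2/4 - 32))^(1/3)))) + C3*exp(c*(6^(1/3)*(-9*k + 2*sqrt(3)*sqrt(27*k^2/4 - 32))^(1/3)/12 + 2^(1/3)*3^(5/6)*I*(-9*k + 2*sqrt(3)*sqrt(27*k^2/4 - 32))^(1/3)/12 + 8/((6^(1/3) + 2^(1/3)*3^(5/6)*I)*(-9*k + 2*sqrt(3)*sqrt(27*k^2/4 - 32))^(1/3)))) + C4*exp(-6^(1/3)*c*((-9*k + 2*sqrt(3)*sqrt(27*k^2/4 - 32))^(1/3) + 4*6^(1/3)/(-9*k + 2*sqrt(3)*sqrt(27*k^2/4 - 32))^(1/3))/6) - sqrt(3)*c/k


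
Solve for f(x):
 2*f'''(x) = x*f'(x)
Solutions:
 f(x) = C1 + Integral(C2*airyai(2^(2/3)*x/2) + C3*airybi(2^(2/3)*x/2), x)


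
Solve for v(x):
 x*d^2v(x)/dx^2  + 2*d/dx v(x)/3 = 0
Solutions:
 v(x) = C1 + C2*x^(1/3)


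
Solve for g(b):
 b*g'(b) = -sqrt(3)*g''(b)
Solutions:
 g(b) = C1 + C2*erf(sqrt(2)*3^(3/4)*b/6)


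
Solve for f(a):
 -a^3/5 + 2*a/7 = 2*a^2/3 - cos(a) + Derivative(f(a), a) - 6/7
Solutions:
 f(a) = C1 - a^4/20 - 2*a^3/9 + a^2/7 + 6*a/7 + sin(a)


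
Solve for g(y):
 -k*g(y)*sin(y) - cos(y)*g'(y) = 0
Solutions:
 g(y) = C1*exp(k*log(cos(y)))


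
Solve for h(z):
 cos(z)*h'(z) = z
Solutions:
 h(z) = C1 + Integral(z/cos(z), z)


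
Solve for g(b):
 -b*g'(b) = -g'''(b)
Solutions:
 g(b) = C1 + Integral(C2*airyai(b) + C3*airybi(b), b)


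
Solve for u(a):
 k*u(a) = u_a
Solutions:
 u(a) = C1*exp(a*k)


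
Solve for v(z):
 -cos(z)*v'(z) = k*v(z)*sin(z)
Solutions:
 v(z) = C1*exp(k*log(cos(z)))


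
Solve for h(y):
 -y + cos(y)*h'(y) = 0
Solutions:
 h(y) = C1 + Integral(y/cos(y), y)


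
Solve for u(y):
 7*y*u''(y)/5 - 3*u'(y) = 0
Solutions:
 u(y) = C1 + C2*y^(22/7)


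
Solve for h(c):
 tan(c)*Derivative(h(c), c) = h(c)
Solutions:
 h(c) = C1*sin(c)


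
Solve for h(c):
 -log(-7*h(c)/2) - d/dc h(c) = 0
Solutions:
 Integral(1/(log(-_y) - log(2) + log(7)), (_y, h(c))) = C1 - c


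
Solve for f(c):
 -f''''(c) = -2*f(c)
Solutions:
 f(c) = C1*exp(-2^(1/4)*c) + C2*exp(2^(1/4)*c) + C3*sin(2^(1/4)*c) + C4*cos(2^(1/4)*c)


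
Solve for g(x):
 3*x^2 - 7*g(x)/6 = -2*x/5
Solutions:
 g(x) = 6*x*(15*x + 2)/35


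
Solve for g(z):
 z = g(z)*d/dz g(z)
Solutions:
 g(z) = -sqrt(C1 + z^2)
 g(z) = sqrt(C1 + z^2)


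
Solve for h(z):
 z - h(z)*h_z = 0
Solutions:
 h(z) = -sqrt(C1 + z^2)
 h(z) = sqrt(C1 + z^2)


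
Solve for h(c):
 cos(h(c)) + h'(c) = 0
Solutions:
 h(c) = pi - asin((C1 + exp(2*c))/(C1 - exp(2*c)))
 h(c) = asin((C1 + exp(2*c))/(C1 - exp(2*c)))


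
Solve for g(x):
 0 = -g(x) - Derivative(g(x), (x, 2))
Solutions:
 g(x) = C1*sin(x) + C2*cos(x)


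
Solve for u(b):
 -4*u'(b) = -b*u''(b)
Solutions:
 u(b) = C1 + C2*b^5


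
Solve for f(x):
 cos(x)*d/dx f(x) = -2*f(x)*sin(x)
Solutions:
 f(x) = C1*cos(x)^2


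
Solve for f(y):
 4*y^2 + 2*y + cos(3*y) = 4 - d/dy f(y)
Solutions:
 f(y) = C1 - 4*y^3/3 - y^2 + 4*y - sin(3*y)/3


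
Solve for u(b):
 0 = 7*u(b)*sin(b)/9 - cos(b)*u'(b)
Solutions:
 u(b) = C1/cos(b)^(7/9)


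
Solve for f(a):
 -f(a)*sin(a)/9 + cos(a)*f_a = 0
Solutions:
 f(a) = C1/cos(a)^(1/9)


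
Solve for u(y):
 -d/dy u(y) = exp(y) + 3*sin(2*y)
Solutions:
 u(y) = C1 - exp(y) + 3*cos(2*y)/2


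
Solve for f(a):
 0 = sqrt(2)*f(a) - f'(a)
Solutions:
 f(a) = C1*exp(sqrt(2)*a)


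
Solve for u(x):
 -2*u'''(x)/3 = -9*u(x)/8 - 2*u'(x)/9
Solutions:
 u(x) = C1*exp(-2^(1/3)*x*(8*2^(1/3)/(sqrt(530417) + 729)^(1/3) + (sqrt(530417) + 729)^(1/3))/24)*sin(2^(1/3)*sqrt(3)*x*(-(sqrt(530417) + 729)^(1/3) + 8*2^(1/3)/(sqrt(530417) + 729)^(1/3))/24) + C2*exp(-2^(1/3)*x*(8*2^(1/3)/(sqrt(530417) + 729)^(1/3) + (sqrt(530417) + 729)^(1/3))/24)*cos(2^(1/3)*sqrt(3)*x*(-(sqrt(530417) + 729)^(1/3) + 8*2^(1/3)/(sqrt(530417) + 729)^(1/3))/24) + C3*exp(2^(1/3)*x*(8*2^(1/3)/(sqrt(530417) + 729)^(1/3) + (sqrt(530417) + 729)^(1/3))/12)


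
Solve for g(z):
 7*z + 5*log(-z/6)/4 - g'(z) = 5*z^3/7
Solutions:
 g(z) = C1 - 5*z^4/28 + 7*z^2/2 + 5*z*log(-z)/4 + 5*z*(-log(6) - 1)/4


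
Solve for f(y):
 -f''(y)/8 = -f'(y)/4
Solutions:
 f(y) = C1 + C2*exp(2*y)


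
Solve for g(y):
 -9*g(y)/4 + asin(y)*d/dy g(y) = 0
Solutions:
 g(y) = C1*exp(9*Integral(1/asin(y), y)/4)


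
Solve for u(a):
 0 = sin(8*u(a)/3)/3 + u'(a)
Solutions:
 a/3 + 3*log(cos(8*u(a)/3) - 1)/16 - 3*log(cos(8*u(a)/3) + 1)/16 = C1


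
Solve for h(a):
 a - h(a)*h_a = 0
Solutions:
 h(a) = -sqrt(C1 + a^2)
 h(a) = sqrt(C1 + a^2)


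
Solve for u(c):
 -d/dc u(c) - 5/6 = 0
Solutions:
 u(c) = C1 - 5*c/6


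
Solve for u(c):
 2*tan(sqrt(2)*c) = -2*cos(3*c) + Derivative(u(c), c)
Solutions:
 u(c) = C1 - sqrt(2)*log(cos(sqrt(2)*c)) + 2*sin(3*c)/3


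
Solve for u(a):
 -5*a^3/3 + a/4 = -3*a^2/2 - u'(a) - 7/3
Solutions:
 u(a) = C1 + 5*a^4/12 - a^3/2 - a^2/8 - 7*a/3


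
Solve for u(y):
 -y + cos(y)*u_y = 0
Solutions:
 u(y) = C1 + Integral(y/cos(y), y)


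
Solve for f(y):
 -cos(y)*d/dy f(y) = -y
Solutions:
 f(y) = C1 + Integral(y/cos(y), y)


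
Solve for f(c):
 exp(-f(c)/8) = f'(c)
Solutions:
 f(c) = 8*log(C1 + c/8)


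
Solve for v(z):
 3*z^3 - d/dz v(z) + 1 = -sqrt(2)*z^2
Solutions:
 v(z) = C1 + 3*z^4/4 + sqrt(2)*z^3/3 + z


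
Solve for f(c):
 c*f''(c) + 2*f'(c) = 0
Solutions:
 f(c) = C1 + C2/c


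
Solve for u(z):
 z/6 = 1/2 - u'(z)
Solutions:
 u(z) = C1 - z^2/12 + z/2


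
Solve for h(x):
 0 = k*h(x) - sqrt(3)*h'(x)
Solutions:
 h(x) = C1*exp(sqrt(3)*k*x/3)


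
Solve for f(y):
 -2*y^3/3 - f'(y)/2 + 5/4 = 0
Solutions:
 f(y) = C1 - y^4/3 + 5*y/2


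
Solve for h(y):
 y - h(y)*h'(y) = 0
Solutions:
 h(y) = -sqrt(C1 + y^2)
 h(y) = sqrt(C1 + y^2)


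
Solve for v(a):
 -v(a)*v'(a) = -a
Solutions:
 v(a) = -sqrt(C1 + a^2)
 v(a) = sqrt(C1 + a^2)


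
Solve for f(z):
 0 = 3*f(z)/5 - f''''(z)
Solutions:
 f(z) = C1*exp(-3^(1/4)*5^(3/4)*z/5) + C2*exp(3^(1/4)*5^(3/4)*z/5) + C3*sin(3^(1/4)*5^(3/4)*z/5) + C4*cos(3^(1/4)*5^(3/4)*z/5)


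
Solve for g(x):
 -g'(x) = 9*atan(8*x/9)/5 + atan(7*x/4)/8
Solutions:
 g(x) = C1 - 9*x*atan(8*x/9)/5 - x*atan(7*x/4)/8 + log(49*x^2 + 16)/28 + 81*log(64*x^2 + 81)/80


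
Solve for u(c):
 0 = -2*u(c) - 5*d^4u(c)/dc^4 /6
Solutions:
 u(c) = (C1*sin(3^(1/4)*5^(3/4)*c/5) + C2*cos(3^(1/4)*5^(3/4)*c/5))*exp(-3^(1/4)*5^(3/4)*c/5) + (C3*sin(3^(1/4)*5^(3/4)*c/5) + C4*cos(3^(1/4)*5^(3/4)*c/5))*exp(3^(1/4)*5^(3/4)*c/5)


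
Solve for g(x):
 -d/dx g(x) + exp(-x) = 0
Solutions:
 g(x) = C1 - exp(-x)


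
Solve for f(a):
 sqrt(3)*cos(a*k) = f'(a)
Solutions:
 f(a) = C1 + sqrt(3)*sin(a*k)/k


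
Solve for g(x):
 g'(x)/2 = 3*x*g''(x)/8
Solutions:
 g(x) = C1 + C2*x^(7/3)


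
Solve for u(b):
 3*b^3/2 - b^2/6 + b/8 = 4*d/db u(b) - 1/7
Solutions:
 u(b) = C1 + 3*b^4/32 - b^3/72 + b^2/64 + b/28


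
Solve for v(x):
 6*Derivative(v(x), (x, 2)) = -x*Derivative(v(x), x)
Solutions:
 v(x) = C1 + C2*erf(sqrt(3)*x/6)


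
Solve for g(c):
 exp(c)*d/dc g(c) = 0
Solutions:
 g(c) = C1


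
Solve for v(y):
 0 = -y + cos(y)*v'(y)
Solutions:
 v(y) = C1 + Integral(y/cos(y), y)


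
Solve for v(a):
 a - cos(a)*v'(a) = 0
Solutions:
 v(a) = C1 + Integral(a/cos(a), a)


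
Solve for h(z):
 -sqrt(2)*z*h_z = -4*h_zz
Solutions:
 h(z) = C1 + C2*erfi(2^(3/4)*z/4)


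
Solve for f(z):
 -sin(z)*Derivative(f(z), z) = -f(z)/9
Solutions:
 f(z) = C1*(cos(z) - 1)^(1/18)/(cos(z) + 1)^(1/18)


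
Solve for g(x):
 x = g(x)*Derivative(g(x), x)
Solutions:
 g(x) = -sqrt(C1 + x^2)
 g(x) = sqrt(C1 + x^2)


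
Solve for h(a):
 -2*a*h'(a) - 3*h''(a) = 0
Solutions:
 h(a) = C1 + C2*erf(sqrt(3)*a/3)


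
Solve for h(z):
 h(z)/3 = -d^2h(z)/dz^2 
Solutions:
 h(z) = C1*sin(sqrt(3)*z/3) + C2*cos(sqrt(3)*z/3)


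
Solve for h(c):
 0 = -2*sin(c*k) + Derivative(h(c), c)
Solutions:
 h(c) = C1 - 2*cos(c*k)/k


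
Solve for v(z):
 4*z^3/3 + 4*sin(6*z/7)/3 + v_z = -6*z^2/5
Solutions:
 v(z) = C1 - z^4/3 - 2*z^3/5 + 14*cos(6*z/7)/9


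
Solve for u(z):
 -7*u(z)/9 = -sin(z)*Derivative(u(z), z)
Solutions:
 u(z) = C1*(cos(z) - 1)^(7/18)/(cos(z) + 1)^(7/18)


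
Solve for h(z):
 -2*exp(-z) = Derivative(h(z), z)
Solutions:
 h(z) = C1 + 2*exp(-z)


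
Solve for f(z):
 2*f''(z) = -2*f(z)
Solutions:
 f(z) = C1*sin(z) + C2*cos(z)


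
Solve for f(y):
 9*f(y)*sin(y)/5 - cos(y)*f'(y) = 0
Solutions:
 f(y) = C1/cos(y)^(9/5)


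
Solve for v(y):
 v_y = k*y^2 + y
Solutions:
 v(y) = C1 + k*y^3/3 + y^2/2


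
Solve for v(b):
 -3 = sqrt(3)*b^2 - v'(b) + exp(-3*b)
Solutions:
 v(b) = C1 + sqrt(3)*b^3/3 + 3*b - exp(-3*b)/3


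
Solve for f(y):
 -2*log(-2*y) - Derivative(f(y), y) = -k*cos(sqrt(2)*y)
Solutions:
 f(y) = C1 + sqrt(2)*k*sin(sqrt(2)*y)/2 - 2*y*log(-y) - 2*y*log(2) + 2*y


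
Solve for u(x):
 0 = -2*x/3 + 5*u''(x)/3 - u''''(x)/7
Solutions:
 u(x) = C1 + C2*x + C3*exp(-sqrt(105)*x/3) + C4*exp(sqrt(105)*x/3) + x^3/15


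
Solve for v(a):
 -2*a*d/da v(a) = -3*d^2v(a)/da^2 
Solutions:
 v(a) = C1 + C2*erfi(sqrt(3)*a/3)


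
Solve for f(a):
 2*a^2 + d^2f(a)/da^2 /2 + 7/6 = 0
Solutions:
 f(a) = C1 + C2*a - a^4/3 - 7*a^2/6


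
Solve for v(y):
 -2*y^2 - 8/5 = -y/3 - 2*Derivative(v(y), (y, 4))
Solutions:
 v(y) = C1 + C2*y + C3*y^2 + C4*y^3 + y^6/360 - y^5/720 + y^4/30


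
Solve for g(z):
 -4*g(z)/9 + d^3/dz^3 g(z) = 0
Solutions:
 g(z) = C3*exp(2^(2/3)*3^(1/3)*z/3) + (C1*sin(2^(2/3)*3^(5/6)*z/6) + C2*cos(2^(2/3)*3^(5/6)*z/6))*exp(-2^(2/3)*3^(1/3)*z/6)


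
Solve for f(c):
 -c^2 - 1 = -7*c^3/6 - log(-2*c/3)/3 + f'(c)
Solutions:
 f(c) = C1 + 7*c^4/24 - c^3/3 + c*log(-c)/3 + c*(-4 - log(3) + log(2))/3


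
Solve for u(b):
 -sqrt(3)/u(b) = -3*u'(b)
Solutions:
 u(b) = -sqrt(C1 + 6*sqrt(3)*b)/3
 u(b) = sqrt(C1 + 6*sqrt(3)*b)/3


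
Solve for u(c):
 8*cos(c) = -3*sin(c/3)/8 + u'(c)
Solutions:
 u(c) = C1 + 8*sin(c) - 9*cos(c/3)/8


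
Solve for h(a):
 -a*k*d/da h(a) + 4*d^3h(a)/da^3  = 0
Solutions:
 h(a) = C1 + Integral(C2*airyai(2^(1/3)*a*k^(1/3)/2) + C3*airybi(2^(1/3)*a*k^(1/3)/2), a)


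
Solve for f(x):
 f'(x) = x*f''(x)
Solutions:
 f(x) = C1 + C2*x^2


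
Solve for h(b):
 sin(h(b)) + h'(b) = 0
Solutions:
 h(b) = -acos((-C1 - exp(2*b))/(C1 - exp(2*b))) + 2*pi
 h(b) = acos((-C1 - exp(2*b))/(C1 - exp(2*b)))


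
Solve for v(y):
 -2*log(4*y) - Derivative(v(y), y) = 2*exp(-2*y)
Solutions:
 v(y) = C1 - 2*y*log(y) + 2*y*(1 - 2*log(2)) + exp(-2*y)


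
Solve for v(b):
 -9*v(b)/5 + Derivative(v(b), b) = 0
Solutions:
 v(b) = C1*exp(9*b/5)


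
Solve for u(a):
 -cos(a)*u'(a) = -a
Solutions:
 u(a) = C1 + Integral(a/cos(a), a)


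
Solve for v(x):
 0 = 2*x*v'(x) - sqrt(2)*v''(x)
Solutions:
 v(x) = C1 + C2*erfi(2^(3/4)*x/2)


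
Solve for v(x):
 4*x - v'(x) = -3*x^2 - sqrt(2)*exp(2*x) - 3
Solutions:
 v(x) = C1 + x^3 + 2*x^2 + 3*x + sqrt(2)*exp(2*x)/2


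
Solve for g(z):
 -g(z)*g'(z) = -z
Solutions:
 g(z) = -sqrt(C1 + z^2)
 g(z) = sqrt(C1 + z^2)


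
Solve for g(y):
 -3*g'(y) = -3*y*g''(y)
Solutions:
 g(y) = C1 + C2*y^2


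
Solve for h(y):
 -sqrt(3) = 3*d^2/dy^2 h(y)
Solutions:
 h(y) = C1 + C2*y - sqrt(3)*y^2/6


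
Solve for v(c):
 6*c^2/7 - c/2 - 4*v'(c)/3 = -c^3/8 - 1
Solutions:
 v(c) = C1 + 3*c^4/128 + 3*c^3/14 - 3*c^2/16 + 3*c/4


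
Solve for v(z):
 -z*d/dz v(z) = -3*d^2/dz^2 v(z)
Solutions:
 v(z) = C1 + C2*erfi(sqrt(6)*z/6)


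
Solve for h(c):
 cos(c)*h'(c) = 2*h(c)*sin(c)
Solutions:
 h(c) = C1/cos(c)^2


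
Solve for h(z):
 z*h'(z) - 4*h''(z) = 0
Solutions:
 h(z) = C1 + C2*erfi(sqrt(2)*z/4)


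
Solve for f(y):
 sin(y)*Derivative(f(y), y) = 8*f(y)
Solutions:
 f(y) = C1*(cos(y)^4 - 4*cos(y)^3 + 6*cos(y)^2 - 4*cos(y) + 1)/(cos(y)^4 + 4*cos(y)^3 + 6*cos(y)^2 + 4*cos(y) + 1)


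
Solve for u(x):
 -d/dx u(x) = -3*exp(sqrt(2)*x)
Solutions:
 u(x) = C1 + 3*sqrt(2)*exp(sqrt(2)*x)/2


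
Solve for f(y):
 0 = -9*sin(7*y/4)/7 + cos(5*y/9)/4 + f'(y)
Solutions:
 f(y) = C1 - 9*sin(5*y/9)/20 - 36*cos(7*y/4)/49


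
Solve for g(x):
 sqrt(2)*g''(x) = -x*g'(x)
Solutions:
 g(x) = C1 + C2*erf(2^(1/4)*x/2)


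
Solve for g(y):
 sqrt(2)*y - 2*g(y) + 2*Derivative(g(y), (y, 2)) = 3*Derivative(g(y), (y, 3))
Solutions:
 g(y) = C1*exp(y*(4/(9*sqrt(681) + 235)^(1/3) + 4 + (9*sqrt(681) + 235)^(1/3))/18)*sin(sqrt(3)*y*(-(9*sqrt(681) + 235)^(1/3) + 4/(9*sqrt(681) + 235)^(1/3))/18) + C2*exp(y*(4/(9*sqrt(681) + 235)^(1/3) + 4 + (9*sqrt(681) + 235)^(1/3))/18)*cos(sqrt(3)*y*(-(9*sqrt(681) + 235)^(1/3) + 4/(9*sqrt(681) + 235)^(1/3))/18) + C3*exp(y*(-(9*sqrt(681) + 235)^(1/3) - 4/(9*sqrt(681) + 235)^(1/3) + 2)/9) + sqrt(2)*y/2


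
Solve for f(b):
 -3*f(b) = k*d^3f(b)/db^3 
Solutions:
 f(b) = C1*exp(3^(1/3)*b*(-1/k)^(1/3)) + C2*exp(b*(-1/k)^(1/3)*(-3^(1/3) + 3^(5/6)*I)/2) + C3*exp(-b*(-1/k)^(1/3)*(3^(1/3) + 3^(5/6)*I)/2)


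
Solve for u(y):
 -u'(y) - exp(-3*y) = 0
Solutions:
 u(y) = C1 + exp(-3*y)/3


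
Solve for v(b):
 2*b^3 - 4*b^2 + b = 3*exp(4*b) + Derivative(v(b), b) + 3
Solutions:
 v(b) = C1 + b^4/2 - 4*b^3/3 + b^2/2 - 3*b - 3*exp(4*b)/4


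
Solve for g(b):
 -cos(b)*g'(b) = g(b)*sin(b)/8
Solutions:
 g(b) = C1*cos(b)^(1/8)


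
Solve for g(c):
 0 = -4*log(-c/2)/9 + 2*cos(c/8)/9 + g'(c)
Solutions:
 g(c) = C1 + 4*c*log(-c)/9 - 4*c/9 - 4*c*log(2)/9 - 16*sin(c/8)/9


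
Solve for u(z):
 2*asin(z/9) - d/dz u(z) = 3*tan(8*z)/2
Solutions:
 u(z) = C1 + 2*z*asin(z/9) + 2*sqrt(81 - z^2) + 3*log(cos(8*z))/16


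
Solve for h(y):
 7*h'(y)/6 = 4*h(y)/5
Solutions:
 h(y) = C1*exp(24*y/35)


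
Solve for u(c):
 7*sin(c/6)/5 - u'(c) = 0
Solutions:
 u(c) = C1 - 42*cos(c/6)/5


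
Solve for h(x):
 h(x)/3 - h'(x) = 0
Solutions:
 h(x) = C1*exp(x/3)


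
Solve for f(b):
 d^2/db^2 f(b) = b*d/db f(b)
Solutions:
 f(b) = C1 + C2*erfi(sqrt(2)*b/2)


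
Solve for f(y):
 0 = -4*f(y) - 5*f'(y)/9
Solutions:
 f(y) = C1*exp(-36*y/5)


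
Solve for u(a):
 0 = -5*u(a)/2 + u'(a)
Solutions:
 u(a) = C1*exp(5*a/2)


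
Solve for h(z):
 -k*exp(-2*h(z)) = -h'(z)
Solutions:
 h(z) = log(-sqrt(C1 + 2*k*z))
 h(z) = log(C1 + 2*k*z)/2


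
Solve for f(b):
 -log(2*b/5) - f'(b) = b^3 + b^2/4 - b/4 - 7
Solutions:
 f(b) = C1 - b^4/4 - b^3/12 + b^2/8 - b*log(b) + b*log(5/2) + 8*b


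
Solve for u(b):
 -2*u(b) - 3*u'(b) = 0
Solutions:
 u(b) = C1*exp(-2*b/3)


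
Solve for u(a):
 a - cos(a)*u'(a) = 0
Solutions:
 u(a) = C1 + Integral(a/cos(a), a)


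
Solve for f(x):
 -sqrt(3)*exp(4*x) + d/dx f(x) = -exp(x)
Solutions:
 f(x) = C1 + sqrt(3)*exp(4*x)/4 - exp(x)


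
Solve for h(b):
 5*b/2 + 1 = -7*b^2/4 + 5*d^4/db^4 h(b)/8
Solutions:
 h(b) = C1 + C2*b + C3*b^2 + C4*b^3 + 7*b^6/900 + b^5/30 + b^4/15


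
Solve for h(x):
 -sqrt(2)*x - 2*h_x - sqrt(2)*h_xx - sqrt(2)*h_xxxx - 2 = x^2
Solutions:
 h(x) = C1 + C2*exp(2^(1/6)*3^(1/3)*x*(-2*3^(1/3)/(9 + sqrt(87))^(1/3) + 2^(2/3)*(9 + sqrt(87))^(1/3))/12)*sin(6^(1/6)*x*(6/(9 + sqrt(87))^(1/3) + 6^(2/3)*(9 + sqrt(87))^(1/3))/12) + C3*exp(2^(1/6)*3^(1/3)*x*(-2*3^(1/3)/(9 + sqrt(87))^(1/3) + 2^(2/3)*(9 + sqrt(87))^(1/3))/12)*cos(6^(1/6)*x*(6/(9 + sqrt(87))^(1/3) + 6^(2/3)*(9 + sqrt(87))^(1/3))/12) + C4*exp(-2^(1/6)*3^(1/3)*x*(-2*3^(1/3)/(9 + sqrt(87))^(1/3) + 2^(2/3)*(9 + sqrt(87))^(1/3))/6) - x^3/6 - x


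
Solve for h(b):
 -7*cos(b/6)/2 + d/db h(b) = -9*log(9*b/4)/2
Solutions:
 h(b) = C1 - 9*b*log(b)/2 - 9*b*log(3) + 9*b/2 + 9*b*log(2) + 21*sin(b/6)


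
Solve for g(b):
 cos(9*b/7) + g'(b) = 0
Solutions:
 g(b) = C1 - 7*sin(9*b/7)/9


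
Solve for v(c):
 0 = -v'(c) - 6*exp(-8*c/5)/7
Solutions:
 v(c) = C1 + 15*exp(-8*c/5)/28


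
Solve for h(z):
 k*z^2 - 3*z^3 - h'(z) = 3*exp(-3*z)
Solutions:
 h(z) = C1 + k*z^3/3 - 3*z^4/4 + exp(-3*z)


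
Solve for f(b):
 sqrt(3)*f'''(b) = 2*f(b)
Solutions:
 f(b) = C3*exp(2^(1/3)*3^(5/6)*b/3) + (C1*sin(6^(1/3)*b/2) + C2*cos(6^(1/3)*b/2))*exp(-2^(1/3)*3^(5/6)*b/6)


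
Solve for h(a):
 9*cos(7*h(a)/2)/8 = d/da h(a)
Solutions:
 -9*a/8 - log(sin(7*h(a)/2) - 1)/7 + log(sin(7*h(a)/2) + 1)/7 = C1


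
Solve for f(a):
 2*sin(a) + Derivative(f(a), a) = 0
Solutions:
 f(a) = C1 + 2*cos(a)


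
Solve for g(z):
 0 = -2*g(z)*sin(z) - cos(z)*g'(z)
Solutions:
 g(z) = C1*cos(z)^2


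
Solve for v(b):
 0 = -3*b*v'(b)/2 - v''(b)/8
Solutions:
 v(b) = C1 + C2*erf(sqrt(6)*b)


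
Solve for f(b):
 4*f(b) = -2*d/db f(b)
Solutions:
 f(b) = C1*exp(-2*b)


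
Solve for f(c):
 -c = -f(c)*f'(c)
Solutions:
 f(c) = -sqrt(C1 + c^2)
 f(c) = sqrt(C1 + c^2)


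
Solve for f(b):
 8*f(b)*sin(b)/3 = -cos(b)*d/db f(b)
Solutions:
 f(b) = C1*cos(b)^(8/3)


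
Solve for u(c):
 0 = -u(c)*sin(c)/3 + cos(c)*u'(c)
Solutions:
 u(c) = C1/cos(c)^(1/3)


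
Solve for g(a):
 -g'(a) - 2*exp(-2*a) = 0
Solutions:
 g(a) = C1 + exp(-2*a)


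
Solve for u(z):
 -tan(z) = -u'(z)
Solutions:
 u(z) = C1 - log(cos(z))


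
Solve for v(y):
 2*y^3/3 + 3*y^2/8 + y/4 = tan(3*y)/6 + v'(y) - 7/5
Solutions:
 v(y) = C1 + y^4/6 + y^3/8 + y^2/8 + 7*y/5 + log(cos(3*y))/18


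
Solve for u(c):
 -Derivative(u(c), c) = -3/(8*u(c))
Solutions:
 u(c) = -sqrt(C1 + 3*c)/2
 u(c) = sqrt(C1 + 3*c)/2


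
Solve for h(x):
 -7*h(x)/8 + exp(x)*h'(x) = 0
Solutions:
 h(x) = C1*exp(-7*exp(-x)/8)


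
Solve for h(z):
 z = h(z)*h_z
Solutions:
 h(z) = -sqrt(C1 + z^2)
 h(z) = sqrt(C1 + z^2)


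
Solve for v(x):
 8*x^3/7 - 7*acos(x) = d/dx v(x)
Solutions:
 v(x) = C1 + 2*x^4/7 - 7*x*acos(x) + 7*sqrt(1 - x^2)


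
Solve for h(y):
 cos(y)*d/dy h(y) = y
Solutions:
 h(y) = C1 + Integral(y/cos(y), y)


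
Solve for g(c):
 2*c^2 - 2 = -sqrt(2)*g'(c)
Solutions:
 g(c) = C1 - sqrt(2)*c^3/3 + sqrt(2)*c


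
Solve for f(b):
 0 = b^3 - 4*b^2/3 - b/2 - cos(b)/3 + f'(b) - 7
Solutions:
 f(b) = C1 - b^4/4 + 4*b^3/9 + b^2/4 + 7*b + sin(b)/3


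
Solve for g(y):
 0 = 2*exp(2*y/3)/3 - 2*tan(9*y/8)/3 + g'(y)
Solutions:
 g(y) = C1 - exp(2*y/3) - 16*log(cos(9*y/8))/27


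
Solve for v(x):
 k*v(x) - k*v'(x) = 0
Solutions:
 v(x) = C1*exp(x)


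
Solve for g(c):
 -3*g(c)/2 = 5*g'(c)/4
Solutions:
 g(c) = C1*exp(-6*c/5)


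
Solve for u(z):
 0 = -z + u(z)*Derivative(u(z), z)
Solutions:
 u(z) = -sqrt(C1 + z^2)
 u(z) = sqrt(C1 + z^2)


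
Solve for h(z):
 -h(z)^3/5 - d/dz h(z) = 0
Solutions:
 h(z) = -sqrt(10)*sqrt(-1/(C1 - z))/2
 h(z) = sqrt(10)*sqrt(-1/(C1 - z))/2


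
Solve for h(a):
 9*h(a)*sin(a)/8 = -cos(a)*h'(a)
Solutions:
 h(a) = C1*cos(a)^(9/8)


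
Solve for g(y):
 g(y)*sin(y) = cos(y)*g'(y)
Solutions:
 g(y) = C1/cos(y)


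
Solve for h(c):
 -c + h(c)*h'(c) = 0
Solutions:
 h(c) = -sqrt(C1 + c^2)
 h(c) = sqrt(C1 + c^2)


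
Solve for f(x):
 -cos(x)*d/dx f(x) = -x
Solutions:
 f(x) = C1 + Integral(x/cos(x), x)


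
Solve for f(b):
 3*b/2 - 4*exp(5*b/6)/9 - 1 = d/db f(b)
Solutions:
 f(b) = C1 + 3*b^2/4 - b - 8*exp(5*b/6)/15


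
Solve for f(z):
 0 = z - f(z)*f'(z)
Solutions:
 f(z) = -sqrt(C1 + z^2)
 f(z) = sqrt(C1 + z^2)


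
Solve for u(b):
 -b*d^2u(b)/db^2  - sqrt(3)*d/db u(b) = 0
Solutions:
 u(b) = C1 + C2*b^(1 - sqrt(3))


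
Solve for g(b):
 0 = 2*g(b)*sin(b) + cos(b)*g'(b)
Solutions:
 g(b) = C1*cos(b)^2


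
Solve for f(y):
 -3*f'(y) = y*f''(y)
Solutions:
 f(y) = C1 + C2/y^2


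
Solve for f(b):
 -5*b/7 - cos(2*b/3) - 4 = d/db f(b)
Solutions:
 f(b) = C1 - 5*b^2/14 - 4*b - 3*sin(2*b/3)/2


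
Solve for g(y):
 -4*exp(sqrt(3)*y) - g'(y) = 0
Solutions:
 g(y) = C1 - 4*sqrt(3)*exp(sqrt(3)*y)/3


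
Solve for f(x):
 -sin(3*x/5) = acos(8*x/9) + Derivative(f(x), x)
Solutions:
 f(x) = C1 - x*acos(8*x/9) + sqrt(81 - 64*x^2)/8 + 5*cos(3*x/5)/3


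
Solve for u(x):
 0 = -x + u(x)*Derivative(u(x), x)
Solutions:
 u(x) = -sqrt(C1 + x^2)
 u(x) = sqrt(C1 + x^2)


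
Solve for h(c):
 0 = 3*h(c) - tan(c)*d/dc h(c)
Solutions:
 h(c) = C1*sin(c)^3


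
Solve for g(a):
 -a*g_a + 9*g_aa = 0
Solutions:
 g(a) = C1 + C2*erfi(sqrt(2)*a/6)


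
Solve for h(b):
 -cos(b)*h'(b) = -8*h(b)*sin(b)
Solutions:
 h(b) = C1/cos(b)^8


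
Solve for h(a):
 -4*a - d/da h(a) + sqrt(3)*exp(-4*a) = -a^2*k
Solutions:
 h(a) = C1 + a^3*k/3 - 2*a^2 - sqrt(3)*exp(-4*a)/4


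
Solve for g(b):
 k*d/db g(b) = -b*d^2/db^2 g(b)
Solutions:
 g(b) = C1 + b^(1 - re(k))*(C2*sin(log(b)*Abs(im(k))) + C3*cos(log(b)*im(k)))


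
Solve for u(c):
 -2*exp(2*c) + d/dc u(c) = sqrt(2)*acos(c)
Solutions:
 u(c) = C1 + sqrt(2)*(c*acos(c) - sqrt(1 - c^2)) + exp(2*c)


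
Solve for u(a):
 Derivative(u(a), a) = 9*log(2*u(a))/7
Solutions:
 -7*Integral(1/(log(_y) + log(2)), (_y, u(a)))/9 = C1 - a


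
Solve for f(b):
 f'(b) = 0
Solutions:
 f(b) = C1


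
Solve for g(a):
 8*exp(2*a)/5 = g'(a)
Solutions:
 g(a) = C1 + 4*exp(2*a)/5


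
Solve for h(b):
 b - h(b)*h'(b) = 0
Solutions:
 h(b) = -sqrt(C1 + b^2)
 h(b) = sqrt(C1 + b^2)


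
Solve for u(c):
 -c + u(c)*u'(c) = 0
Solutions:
 u(c) = -sqrt(C1 + c^2)
 u(c) = sqrt(C1 + c^2)


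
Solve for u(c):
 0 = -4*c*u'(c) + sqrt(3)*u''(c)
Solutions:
 u(c) = C1 + C2*erfi(sqrt(2)*3^(3/4)*c/3)


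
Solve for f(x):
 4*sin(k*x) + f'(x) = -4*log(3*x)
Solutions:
 f(x) = C1 - 4*x*log(x) - 4*x*log(3) + 4*x - 4*Piecewise((-cos(k*x)/k, Ne(k, 0)), (0, True))


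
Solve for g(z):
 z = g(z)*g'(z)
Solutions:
 g(z) = -sqrt(C1 + z^2)
 g(z) = sqrt(C1 + z^2)


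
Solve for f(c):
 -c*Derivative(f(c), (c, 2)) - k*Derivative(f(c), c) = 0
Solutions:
 f(c) = C1 + c^(1 - re(k))*(C2*sin(log(c)*Abs(im(k))) + C3*cos(log(c)*im(k)))


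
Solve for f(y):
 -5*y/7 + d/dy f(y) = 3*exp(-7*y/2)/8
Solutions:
 f(y) = C1 + 5*y^2/14 - 3*exp(-7*y/2)/28


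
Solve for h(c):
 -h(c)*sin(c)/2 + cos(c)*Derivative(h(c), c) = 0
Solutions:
 h(c) = C1/sqrt(cos(c))


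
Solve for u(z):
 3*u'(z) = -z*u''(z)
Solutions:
 u(z) = C1 + C2/z^2


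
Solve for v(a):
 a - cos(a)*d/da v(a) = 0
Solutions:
 v(a) = C1 + Integral(a/cos(a), a)


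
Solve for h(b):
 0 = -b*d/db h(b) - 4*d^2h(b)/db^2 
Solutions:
 h(b) = C1 + C2*erf(sqrt(2)*b/4)


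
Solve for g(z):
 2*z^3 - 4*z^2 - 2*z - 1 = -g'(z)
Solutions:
 g(z) = C1 - z^4/2 + 4*z^3/3 + z^2 + z


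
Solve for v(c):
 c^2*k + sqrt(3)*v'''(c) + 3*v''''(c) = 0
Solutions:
 v(c) = C1 + C2*c + C3*c^2 + C4*exp(-sqrt(3)*c/3) - sqrt(3)*c^5*k/180 + c^4*k/12 - sqrt(3)*c^3*k/3


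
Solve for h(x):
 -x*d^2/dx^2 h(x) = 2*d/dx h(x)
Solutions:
 h(x) = C1 + C2/x


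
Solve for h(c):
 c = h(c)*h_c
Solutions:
 h(c) = -sqrt(C1 + c^2)
 h(c) = sqrt(C1 + c^2)


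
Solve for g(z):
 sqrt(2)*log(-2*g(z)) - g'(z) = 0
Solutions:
 -sqrt(2)*Integral(1/(log(-_y) + log(2)), (_y, g(z)))/2 = C1 - z


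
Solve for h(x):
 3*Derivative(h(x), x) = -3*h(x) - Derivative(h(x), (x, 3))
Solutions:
 h(x) = C1*exp(2^(1/3)*x*(-2/(3 + sqrt(13))^(1/3) + 2^(1/3)*(3 + sqrt(13))^(1/3))/4)*sin(2^(1/3)*sqrt(3)*x*(2/(3 + sqrt(13))^(1/3) + 2^(1/3)*(3 + sqrt(13))^(1/3))/4) + C2*exp(2^(1/3)*x*(-2/(3 + sqrt(13))^(1/3) + 2^(1/3)*(3 + sqrt(13))^(1/3))/4)*cos(2^(1/3)*sqrt(3)*x*(2/(3 + sqrt(13))^(1/3) + 2^(1/3)*(3 + sqrt(13))^(1/3))/4) + C3*exp(2^(1/3)*x*(-2^(1/3)*(3 + sqrt(13))^(1/3)/2 + (3 + sqrt(13))^(-1/3)))


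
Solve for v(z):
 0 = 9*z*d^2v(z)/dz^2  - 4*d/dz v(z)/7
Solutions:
 v(z) = C1 + C2*z^(67/63)


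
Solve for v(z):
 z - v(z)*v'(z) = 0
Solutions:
 v(z) = -sqrt(C1 + z^2)
 v(z) = sqrt(C1 + z^2)


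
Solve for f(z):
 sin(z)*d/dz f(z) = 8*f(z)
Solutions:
 f(z) = C1*(cos(z)^4 - 4*cos(z)^3 + 6*cos(z)^2 - 4*cos(z) + 1)/(cos(z)^4 + 4*cos(z)^3 + 6*cos(z)^2 + 4*cos(z) + 1)


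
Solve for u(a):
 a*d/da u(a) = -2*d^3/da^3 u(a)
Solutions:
 u(a) = C1 + Integral(C2*airyai(-2^(2/3)*a/2) + C3*airybi(-2^(2/3)*a/2), a)


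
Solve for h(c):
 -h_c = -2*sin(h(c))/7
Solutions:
 -2*c/7 + log(cos(h(c)) - 1)/2 - log(cos(h(c)) + 1)/2 = C1


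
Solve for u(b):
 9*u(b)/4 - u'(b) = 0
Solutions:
 u(b) = C1*exp(9*b/4)


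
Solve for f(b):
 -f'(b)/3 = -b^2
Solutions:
 f(b) = C1 + b^3


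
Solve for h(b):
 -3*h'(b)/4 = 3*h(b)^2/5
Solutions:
 h(b) = 5/(C1 + 4*b)


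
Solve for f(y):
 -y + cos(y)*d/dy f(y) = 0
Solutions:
 f(y) = C1 + Integral(y/cos(y), y)


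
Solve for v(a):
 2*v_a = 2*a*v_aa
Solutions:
 v(a) = C1 + C2*a^2


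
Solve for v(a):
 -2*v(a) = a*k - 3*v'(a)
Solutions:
 v(a) = C1*exp(2*a/3) - a*k/2 - 3*k/4


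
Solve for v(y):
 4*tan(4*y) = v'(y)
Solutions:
 v(y) = C1 - log(cos(4*y))


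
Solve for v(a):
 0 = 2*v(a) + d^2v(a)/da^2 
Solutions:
 v(a) = C1*sin(sqrt(2)*a) + C2*cos(sqrt(2)*a)


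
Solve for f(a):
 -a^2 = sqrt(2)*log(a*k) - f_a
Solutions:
 f(a) = C1 + a^3/3 + sqrt(2)*a*log(a*k) - sqrt(2)*a


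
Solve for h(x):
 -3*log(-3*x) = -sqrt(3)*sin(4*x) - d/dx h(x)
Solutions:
 h(x) = C1 + 3*x*log(-x) - 3*x + 3*x*log(3) + sqrt(3)*cos(4*x)/4


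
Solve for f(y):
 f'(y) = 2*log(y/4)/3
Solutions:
 f(y) = C1 + 2*y*log(y)/3 - 4*y*log(2)/3 - 2*y/3


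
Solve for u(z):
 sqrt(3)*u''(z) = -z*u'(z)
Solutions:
 u(z) = C1 + C2*erf(sqrt(2)*3^(3/4)*z/6)


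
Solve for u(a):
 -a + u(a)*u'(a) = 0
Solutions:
 u(a) = -sqrt(C1 + a^2)
 u(a) = sqrt(C1 + a^2)


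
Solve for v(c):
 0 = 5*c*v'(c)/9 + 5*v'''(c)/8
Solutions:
 v(c) = C1 + Integral(C2*airyai(-2*3^(1/3)*c/3) + C3*airybi(-2*3^(1/3)*c/3), c)


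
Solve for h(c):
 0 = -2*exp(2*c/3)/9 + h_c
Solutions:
 h(c) = C1 + exp(2*c/3)/3


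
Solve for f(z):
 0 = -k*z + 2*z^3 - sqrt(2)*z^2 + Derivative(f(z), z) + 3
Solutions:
 f(z) = C1 + k*z^2/2 - z^4/2 + sqrt(2)*z^3/3 - 3*z


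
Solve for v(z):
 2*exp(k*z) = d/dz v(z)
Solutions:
 v(z) = C1 + 2*exp(k*z)/k


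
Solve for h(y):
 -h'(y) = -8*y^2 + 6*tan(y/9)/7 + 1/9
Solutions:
 h(y) = C1 + 8*y^3/3 - y/9 + 54*log(cos(y/9))/7


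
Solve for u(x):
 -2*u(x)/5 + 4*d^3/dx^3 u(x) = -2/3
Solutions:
 u(x) = C3*exp(10^(2/3)*x/10) + (C1*sin(10^(2/3)*sqrt(3)*x/20) + C2*cos(10^(2/3)*sqrt(3)*x/20))*exp(-10^(2/3)*x/20) + 5/3


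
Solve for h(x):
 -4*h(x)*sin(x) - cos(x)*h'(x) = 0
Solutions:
 h(x) = C1*cos(x)^4


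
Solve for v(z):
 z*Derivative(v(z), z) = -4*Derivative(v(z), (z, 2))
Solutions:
 v(z) = C1 + C2*erf(sqrt(2)*z/4)


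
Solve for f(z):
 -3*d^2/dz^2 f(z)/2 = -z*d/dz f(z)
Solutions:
 f(z) = C1 + C2*erfi(sqrt(3)*z/3)


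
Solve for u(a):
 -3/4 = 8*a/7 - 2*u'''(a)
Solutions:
 u(a) = C1 + C2*a + C3*a^2 + a^4/42 + a^3/16


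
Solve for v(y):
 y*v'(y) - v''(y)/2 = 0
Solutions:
 v(y) = C1 + C2*erfi(y)


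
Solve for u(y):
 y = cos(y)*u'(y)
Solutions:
 u(y) = C1 + Integral(y/cos(y), y)


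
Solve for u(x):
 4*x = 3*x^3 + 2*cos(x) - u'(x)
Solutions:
 u(x) = C1 + 3*x^4/4 - 2*x^2 + 2*sin(x)


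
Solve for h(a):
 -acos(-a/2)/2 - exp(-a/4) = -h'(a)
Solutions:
 h(a) = C1 + a*acos(-a/2)/2 + sqrt(4 - a^2)/2 - 4*exp(-a/4)


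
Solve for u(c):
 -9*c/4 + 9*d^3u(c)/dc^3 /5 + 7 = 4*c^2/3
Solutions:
 u(c) = C1 + C2*c + C3*c^2 + c^5/81 + 5*c^4/96 - 35*c^3/54


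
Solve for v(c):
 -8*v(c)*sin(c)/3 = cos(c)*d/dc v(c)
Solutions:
 v(c) = C1*cos(c)^(8/3)


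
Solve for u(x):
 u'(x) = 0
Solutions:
 u(x) = C1


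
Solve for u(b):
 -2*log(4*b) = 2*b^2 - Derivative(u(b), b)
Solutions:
 u(b) = C1 + 2*b^3/3 + 2*b*log(b) - 2*b + b*log(16)


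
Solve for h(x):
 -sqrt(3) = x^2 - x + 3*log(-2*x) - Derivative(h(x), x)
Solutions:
 h(x) = C1 + x^3/3 - x^2/2 + 3*x*log(-x) + x*(-3 + sqrt(3) + 3*log(2))


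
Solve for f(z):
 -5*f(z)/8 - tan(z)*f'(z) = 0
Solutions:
 f(z) = C1/sin(z)^(5/8)


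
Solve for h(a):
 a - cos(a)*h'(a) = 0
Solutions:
 h(a) = C1 + Integral(a/cos(a), a)


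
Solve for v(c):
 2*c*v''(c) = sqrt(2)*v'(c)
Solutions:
 v(c) = C1 + C2*c^(sqrt(2)/2 + 1)


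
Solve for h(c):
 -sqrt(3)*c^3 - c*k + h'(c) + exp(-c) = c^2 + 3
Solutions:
 h(c) = C1 + sqrt(3)*c^4/4 + c^3/3 + c^2*k/2 + 3*c + exp(-c)


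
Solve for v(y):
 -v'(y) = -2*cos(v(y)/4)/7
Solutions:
 -2*y/7 - 2*log(sin(v(y)/4) - 1) + 2*log(sin(v(y)/4) + 1) = C1


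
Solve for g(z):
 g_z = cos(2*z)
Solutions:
 g(z) = C1 + sin(2*z)/2


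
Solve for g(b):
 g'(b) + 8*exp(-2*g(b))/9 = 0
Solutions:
 g(b) = log(-sqrt(C1 - 16*b)) - log(3)
 g(b) = log(C1 - 16*b)/2 - log(3)


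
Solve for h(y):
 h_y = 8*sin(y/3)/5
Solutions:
 h(y) = C1 - 24*cos(y/3)/5


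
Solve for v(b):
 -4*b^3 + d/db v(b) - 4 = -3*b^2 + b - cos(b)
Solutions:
 v(b) = C1 + b^4 - b^3 + b^2/2 + 4*b - sin(b)


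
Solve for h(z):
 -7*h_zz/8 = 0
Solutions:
 h(z) = C1 + C2*z


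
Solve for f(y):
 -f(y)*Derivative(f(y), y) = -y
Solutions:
 f(y) = -sqrt(C1 + y^2)
 f(y) = sqrt(C1 + y^2)


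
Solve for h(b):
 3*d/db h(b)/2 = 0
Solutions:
 h(b) = C1


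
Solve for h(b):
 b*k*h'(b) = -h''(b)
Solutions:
 h(b) = Piecewise((-sqrt(2)*sqrt(pi)*C1*erf(sqrt(2)*b*sqrt(k)/2)/(2*sqrt(k)) - C2, (k > 0) | (k < 0)), (-C1*b - C2, True))


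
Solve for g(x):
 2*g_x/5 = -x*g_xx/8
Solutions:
 g(x) = C1 + C2/x^(11/5)


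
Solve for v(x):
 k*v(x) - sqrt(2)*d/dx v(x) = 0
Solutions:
 v(x) = C1*exp(sqrt(2)*k*x/2)


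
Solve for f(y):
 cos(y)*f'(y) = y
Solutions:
 f(y) = C1 + Integral(y/cos(y), y)


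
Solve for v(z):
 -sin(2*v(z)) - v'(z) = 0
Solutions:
 v(z) = pi - acos((-C1 - exp(4*z))/(C1 - exp(4*z)))/2
 v(z) = acos((-C1 - exp(4*z))/(C1 - exp(4*z)))/2


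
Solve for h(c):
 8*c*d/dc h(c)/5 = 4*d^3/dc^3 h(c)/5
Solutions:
 h(c) = C1 + Integral(C2*airyai(2^(1/3)*c) + C3*airybi(2^(1/3)*c), c)


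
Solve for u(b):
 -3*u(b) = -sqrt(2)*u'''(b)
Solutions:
 u(b) = C3*exp(2^(5/6)*3^(1/3)*b/2) + (C1*sin(6^(5/6)*b/4) + C2*cos(6^(5/6)*b/4))*exp(-2^(5/6)*3^(1/3)*b/4)


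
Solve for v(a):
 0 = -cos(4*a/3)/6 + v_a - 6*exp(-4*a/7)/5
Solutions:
 v(a) = C1 + sin(4*a/3)/8 - 21*exp(-4*a/7)/10


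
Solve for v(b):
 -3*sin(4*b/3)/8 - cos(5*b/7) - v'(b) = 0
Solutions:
 v(b) = C1 - 7*sin(5*b/7)/5 + 9*cos(4*b/3)/32


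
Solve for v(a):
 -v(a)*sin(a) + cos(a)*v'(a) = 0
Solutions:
 v(a) = C1/cos(a)


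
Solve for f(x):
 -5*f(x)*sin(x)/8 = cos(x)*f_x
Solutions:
 f(x) = C1*cos(x)^(5/8)


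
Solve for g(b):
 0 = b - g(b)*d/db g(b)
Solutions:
 g(b) = -sqrt(C1 + b^2)
 g(b) = sqrt(C1 + b^2)


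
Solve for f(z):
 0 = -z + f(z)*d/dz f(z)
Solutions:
 f(z) = -sqrt(C1 + z^2)
 f(z) = sqrt(C1 + z^2)


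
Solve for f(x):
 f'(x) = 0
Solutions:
 f(x) = C1


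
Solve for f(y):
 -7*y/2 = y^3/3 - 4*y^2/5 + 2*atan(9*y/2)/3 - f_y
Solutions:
 f(y) = C1 + y^4/12 - 4*y^3/15 + 7*y^2/4 + 2*y*atan(9*y/2)/3 - 2*log(81*y^2 + 4)/27


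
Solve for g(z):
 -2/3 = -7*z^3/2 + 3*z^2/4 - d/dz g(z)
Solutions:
 g(z) = C1 - 7*z^4/8 + z^3/4 + 2*z/3
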